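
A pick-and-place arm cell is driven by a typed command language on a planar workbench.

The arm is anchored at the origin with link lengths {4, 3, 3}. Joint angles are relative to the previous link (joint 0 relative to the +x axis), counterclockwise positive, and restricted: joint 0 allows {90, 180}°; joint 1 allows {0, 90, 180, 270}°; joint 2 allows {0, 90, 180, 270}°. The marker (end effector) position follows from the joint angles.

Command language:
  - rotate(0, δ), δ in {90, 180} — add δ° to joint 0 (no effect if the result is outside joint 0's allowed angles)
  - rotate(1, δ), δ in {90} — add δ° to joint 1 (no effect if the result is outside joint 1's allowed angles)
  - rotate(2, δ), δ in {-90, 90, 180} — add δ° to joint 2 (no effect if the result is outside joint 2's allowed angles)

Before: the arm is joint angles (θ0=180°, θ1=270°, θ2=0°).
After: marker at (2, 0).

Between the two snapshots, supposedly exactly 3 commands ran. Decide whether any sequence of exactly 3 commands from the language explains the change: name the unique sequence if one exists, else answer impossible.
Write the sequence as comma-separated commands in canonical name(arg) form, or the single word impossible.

rotate(1, 90), rotate(1, 90), rotate(1, 90)

start: joint angles (θ0=180°, θ1=270°, θ2=0°)
[1] after rotate(1, 90): joint angles (θ0=180°, θ1=0°, θ2=0°)
[2] after rotate(1, 90): joint angles (θ0=180°, θ1=90°, θ2=0°)
[3] after rotate(1, 90): joint angles (θ0=180°, θ1=180°, θ2=0°)
no other 3-command option fits: unique.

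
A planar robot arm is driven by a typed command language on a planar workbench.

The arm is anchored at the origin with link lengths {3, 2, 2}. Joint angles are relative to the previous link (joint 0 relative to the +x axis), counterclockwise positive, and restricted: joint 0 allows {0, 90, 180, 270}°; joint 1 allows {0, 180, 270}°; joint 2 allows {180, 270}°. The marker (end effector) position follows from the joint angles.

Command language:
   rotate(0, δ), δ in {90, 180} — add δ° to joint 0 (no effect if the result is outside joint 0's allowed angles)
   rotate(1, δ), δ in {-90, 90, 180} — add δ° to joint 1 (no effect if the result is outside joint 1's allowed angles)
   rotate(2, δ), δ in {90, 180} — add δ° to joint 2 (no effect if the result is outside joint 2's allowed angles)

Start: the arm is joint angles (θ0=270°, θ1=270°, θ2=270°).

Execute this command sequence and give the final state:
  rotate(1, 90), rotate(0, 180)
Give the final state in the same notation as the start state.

start: joint angles (θ0=270°, θ1=270°, θ2=270°)
1. rotate(1, 90) → joint angles (θ0=270°, θ1=0°, θ2=270°)
2. rotate(0, 180) → joint angles (θ0=90°, θ1=0°, θ2=270°)

joint angles (θ0=90°, θ1=0°, θ2=270°)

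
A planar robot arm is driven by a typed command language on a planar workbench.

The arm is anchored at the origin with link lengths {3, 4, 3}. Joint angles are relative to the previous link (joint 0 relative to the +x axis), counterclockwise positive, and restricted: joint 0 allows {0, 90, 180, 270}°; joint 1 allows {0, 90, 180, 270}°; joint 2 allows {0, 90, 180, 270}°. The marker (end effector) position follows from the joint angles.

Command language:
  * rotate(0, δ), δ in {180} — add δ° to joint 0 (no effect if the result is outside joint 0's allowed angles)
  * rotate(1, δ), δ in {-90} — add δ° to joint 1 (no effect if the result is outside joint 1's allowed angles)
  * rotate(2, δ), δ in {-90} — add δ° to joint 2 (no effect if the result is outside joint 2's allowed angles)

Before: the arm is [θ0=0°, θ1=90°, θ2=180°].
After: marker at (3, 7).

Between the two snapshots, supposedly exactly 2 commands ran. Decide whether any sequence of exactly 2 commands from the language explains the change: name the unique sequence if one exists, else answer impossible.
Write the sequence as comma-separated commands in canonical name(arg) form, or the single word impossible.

begin: [θ0=0°, θ1=90°, θ2=180°]
step 1 (rotate(2, -90)): [θ0=0°, θ1=90°, θ2=90°]
step 2 (rotate(2, -90)): [θ0=0°, θ1=90°, θ2=0°]
no rival 2-sequence matches.

rotate(2, -90), rotate(2, -90)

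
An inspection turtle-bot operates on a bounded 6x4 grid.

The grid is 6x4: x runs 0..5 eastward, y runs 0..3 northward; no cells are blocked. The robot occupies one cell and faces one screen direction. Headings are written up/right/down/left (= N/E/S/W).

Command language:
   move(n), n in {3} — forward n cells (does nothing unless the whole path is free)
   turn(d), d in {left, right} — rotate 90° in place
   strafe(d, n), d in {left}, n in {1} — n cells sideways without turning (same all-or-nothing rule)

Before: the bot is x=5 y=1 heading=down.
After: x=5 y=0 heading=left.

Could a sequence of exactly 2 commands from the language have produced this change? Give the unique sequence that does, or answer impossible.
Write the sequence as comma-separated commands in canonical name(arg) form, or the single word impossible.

turn(right), strafe(left, 1)

key: order matters: swapping turn(right) and strafe(left, 1) lands elsewhere
from: x=5 y=1 heading=down
[1] after turn(right): x=5 y=1 heading=left
[2] after strafe(left, 1): x=5 y=0 heading=left
no other 2-command option fits: unique.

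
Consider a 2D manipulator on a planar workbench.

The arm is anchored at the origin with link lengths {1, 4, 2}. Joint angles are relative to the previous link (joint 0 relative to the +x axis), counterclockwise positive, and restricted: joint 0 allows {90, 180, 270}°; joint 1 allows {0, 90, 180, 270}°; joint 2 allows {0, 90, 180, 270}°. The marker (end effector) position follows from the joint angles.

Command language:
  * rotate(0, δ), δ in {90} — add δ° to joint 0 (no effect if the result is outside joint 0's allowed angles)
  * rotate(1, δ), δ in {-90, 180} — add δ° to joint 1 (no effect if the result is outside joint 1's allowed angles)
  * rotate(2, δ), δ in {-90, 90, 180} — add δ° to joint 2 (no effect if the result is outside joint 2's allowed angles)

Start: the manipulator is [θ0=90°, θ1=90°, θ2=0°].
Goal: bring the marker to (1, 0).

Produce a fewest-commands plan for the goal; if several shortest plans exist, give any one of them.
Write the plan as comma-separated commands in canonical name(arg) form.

rotate(0, 90), rotate(1, 180), rotate(2, 180), rotate(1, -90)

from: [θ0=90°, θ1=90°, θ2=0°]
1. rotate(0, 90) → [θ0=180°, θ1=90°, θ2=0°]
2. rotate(1, 180) → [θ0=180°, θ1=270°, θ2=0°]
3. rotate(2, 180) → [θ0=180°, θ1=270°, θ2=180°]
4. rotate(1, -90) → [θ0=180°, θ1=180°, θ2=180°]
no 3-step plan works, so 4 is optimal.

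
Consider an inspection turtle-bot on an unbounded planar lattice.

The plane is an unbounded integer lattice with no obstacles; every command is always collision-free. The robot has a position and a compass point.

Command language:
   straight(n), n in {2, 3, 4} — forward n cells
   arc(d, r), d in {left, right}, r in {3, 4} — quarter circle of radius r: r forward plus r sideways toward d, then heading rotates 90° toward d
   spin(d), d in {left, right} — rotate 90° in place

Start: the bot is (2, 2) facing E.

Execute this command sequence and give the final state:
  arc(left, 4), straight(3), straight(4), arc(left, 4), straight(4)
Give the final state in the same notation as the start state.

(-2, 17) facing W

from: (2, 2) facing E
1. arc(left, 4) → (6, 6) facing N
2. straight(3) → (6, 9) facing N
3. straight(4) → (6, 13) facing N
4. arc(left, 4) → (2, 17) facing W
5. straight(4) → (-2, 17) facing W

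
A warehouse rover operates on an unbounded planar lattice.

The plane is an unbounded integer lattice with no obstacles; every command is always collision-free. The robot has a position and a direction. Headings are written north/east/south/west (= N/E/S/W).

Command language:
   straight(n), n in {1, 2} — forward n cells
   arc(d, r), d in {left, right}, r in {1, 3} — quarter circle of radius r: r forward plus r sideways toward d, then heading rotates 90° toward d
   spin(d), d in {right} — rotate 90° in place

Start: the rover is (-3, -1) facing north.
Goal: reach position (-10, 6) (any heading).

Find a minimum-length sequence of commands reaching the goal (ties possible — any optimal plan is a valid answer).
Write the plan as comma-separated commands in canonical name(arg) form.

arc(left, 3), arc(right, 3), arc(left, 1)

start: (-3, -1) facing north
t=1 arc(left, 3) ⇒ (-6, 2) facing west
t=2 arc(right, 3) ⇒ (-9, 5) facing north
t=3 arc(left, 1) ⇒ (-10, 6) facing west
shorter routes all fall short; 3 is best.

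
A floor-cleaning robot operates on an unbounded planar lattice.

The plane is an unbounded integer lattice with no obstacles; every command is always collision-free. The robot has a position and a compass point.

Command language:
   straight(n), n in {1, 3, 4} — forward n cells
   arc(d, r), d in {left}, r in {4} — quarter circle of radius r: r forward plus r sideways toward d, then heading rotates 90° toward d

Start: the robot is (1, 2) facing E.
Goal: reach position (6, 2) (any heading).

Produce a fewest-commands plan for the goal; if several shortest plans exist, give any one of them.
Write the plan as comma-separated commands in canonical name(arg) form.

straight(4), straight(1)

from: (1, 2) facing E
step 1 (straight(4)): (5, 2) facing E
step 2 (straight(1)): (6, 2) facing E
nothing shorter than 2 reaches the goal.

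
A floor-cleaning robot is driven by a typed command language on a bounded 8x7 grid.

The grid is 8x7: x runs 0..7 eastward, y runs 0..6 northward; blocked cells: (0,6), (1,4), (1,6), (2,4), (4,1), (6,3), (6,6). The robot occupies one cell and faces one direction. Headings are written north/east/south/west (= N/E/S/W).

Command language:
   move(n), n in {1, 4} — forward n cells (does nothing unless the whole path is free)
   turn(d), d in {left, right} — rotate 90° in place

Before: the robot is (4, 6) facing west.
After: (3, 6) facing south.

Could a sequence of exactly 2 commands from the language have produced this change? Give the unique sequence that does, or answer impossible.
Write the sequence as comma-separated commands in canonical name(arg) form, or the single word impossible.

key: cell and facing (now S) both changed — the 2 commands mix motion and turning
begin: (4, 6) facing west
t=1 move(1) ⇒ (3, 6) facing west
t=2 turn(left) ⇒ (3, 6) facing south
all 16 alternatives checked — unique.

move(1), turn(left)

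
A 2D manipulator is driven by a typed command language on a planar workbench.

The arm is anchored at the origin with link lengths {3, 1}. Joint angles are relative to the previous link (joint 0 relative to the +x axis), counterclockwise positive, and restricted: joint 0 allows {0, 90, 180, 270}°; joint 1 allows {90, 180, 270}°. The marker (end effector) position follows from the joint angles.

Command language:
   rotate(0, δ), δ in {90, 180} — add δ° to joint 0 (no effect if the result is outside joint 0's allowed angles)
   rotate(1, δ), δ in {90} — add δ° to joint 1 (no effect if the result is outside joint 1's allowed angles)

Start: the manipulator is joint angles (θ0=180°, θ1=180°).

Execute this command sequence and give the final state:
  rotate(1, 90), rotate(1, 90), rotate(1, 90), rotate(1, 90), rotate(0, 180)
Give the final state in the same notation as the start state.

from: joint angles (θ0=180°, θ1=180°)
step 1 (rotate(1, 90)): joint angles (θ0=180°, θ1=270°)
step 2 (rotate(1, 90)): joint angles (θ0=180°, θ1=270°)
step 3 (rotate(1, 90)): joint angles (θ0=180°, θ1=270°)
step 4 (rotate(1, 90)): joint angles (θ0=180°, θ1=270°)
step 5 (rotate(0, 180)): joint angles (θ0=0°, θ1=270°)

joint angles (θ0=0°, θ1=270°)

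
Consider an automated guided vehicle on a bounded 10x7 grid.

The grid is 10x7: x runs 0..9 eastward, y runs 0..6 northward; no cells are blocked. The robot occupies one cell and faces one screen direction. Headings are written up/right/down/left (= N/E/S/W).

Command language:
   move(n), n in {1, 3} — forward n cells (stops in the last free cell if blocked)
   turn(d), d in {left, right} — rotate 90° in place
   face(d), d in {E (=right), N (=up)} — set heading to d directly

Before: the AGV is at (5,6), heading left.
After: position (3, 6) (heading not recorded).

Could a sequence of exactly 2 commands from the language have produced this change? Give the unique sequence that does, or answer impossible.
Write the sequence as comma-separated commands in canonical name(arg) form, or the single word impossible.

move(1), move(1)

start: at (5,6), heading left
t=1 move(1) ⇒ at (4,6), heading left
t=2 move(1) ⇒ at (3,6), heading left
all 36 alternatives checked — unique.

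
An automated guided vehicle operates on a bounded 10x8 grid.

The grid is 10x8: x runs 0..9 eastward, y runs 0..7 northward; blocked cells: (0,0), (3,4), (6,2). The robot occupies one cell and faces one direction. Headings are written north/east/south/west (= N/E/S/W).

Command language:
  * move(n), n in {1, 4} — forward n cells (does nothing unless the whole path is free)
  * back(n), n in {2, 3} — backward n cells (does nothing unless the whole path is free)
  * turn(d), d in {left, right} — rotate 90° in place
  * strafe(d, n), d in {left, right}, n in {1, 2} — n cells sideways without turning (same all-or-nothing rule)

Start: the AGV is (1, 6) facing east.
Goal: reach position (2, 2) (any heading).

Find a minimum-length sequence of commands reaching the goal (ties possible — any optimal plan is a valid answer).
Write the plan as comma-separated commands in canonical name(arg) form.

start: (1, 6) facing east
step 1 (turn(right)): (1, 6) facing south
step 2 (strafe(left, 1)): (2, 6) facing south
step 3 (move(4)): (2, 2) facing south
shorter routes all fall short; 3 is best.

turn(right), strafe(left, 1), move(4)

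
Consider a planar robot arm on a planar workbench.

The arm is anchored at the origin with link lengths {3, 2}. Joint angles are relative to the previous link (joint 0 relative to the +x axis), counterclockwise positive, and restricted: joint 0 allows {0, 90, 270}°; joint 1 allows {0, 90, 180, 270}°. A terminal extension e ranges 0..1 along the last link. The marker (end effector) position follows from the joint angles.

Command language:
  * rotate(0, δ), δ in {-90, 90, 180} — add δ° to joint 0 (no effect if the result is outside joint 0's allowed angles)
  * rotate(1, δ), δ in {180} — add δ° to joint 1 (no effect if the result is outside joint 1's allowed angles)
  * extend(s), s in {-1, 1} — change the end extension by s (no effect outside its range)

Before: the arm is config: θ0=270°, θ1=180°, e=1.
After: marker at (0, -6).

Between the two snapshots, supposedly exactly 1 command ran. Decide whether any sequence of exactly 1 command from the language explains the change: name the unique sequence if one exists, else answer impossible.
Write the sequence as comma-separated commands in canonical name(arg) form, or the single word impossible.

start: config: θ0=270°, θ1=180°, e=1
[1] after rotate(1, 180): config: θ0=270°, θ1=0°, e=1
uniquely the one of 6 1-step routes that fits.

rotate(1, 180)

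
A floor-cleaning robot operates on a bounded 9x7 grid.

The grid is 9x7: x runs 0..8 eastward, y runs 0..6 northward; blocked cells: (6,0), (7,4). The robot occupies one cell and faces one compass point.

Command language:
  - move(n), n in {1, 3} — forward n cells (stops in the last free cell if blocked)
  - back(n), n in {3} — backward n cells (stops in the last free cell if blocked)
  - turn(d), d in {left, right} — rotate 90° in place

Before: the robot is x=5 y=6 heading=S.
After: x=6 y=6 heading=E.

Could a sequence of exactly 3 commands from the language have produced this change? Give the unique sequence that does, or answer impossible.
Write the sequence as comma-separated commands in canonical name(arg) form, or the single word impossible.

key: back(3) runs into the grid edge before its full distance
t0: x=5 y=6 heading=S
1. back(3) → x=5 y=6 heading=S
2. turn(left) → x=5 y=6 heading=E
3. move(1) → x=6 y=6 heading=E
no rival 3-sequence matches.

back(3), turn(left), move(1)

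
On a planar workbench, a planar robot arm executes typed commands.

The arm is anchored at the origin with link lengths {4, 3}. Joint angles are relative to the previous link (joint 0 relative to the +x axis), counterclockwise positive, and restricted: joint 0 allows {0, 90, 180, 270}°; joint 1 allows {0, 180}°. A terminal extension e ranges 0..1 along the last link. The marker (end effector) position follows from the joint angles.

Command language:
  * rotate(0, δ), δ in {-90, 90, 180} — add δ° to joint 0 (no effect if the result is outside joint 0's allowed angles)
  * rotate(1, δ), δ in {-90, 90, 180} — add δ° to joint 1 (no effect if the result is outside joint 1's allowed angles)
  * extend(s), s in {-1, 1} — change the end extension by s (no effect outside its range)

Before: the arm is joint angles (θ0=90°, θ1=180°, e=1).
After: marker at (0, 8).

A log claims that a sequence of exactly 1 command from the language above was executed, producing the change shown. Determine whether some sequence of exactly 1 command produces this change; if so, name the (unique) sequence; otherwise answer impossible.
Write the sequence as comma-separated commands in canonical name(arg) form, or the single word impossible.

rotate(1, 180)

initial: joint angles (θ0=90°, θ1=180°, e=1)
1. rotate(1, 180) → joint angles (θ0=90°, θ1=0°, e=1)
no rival 1-sequence matches.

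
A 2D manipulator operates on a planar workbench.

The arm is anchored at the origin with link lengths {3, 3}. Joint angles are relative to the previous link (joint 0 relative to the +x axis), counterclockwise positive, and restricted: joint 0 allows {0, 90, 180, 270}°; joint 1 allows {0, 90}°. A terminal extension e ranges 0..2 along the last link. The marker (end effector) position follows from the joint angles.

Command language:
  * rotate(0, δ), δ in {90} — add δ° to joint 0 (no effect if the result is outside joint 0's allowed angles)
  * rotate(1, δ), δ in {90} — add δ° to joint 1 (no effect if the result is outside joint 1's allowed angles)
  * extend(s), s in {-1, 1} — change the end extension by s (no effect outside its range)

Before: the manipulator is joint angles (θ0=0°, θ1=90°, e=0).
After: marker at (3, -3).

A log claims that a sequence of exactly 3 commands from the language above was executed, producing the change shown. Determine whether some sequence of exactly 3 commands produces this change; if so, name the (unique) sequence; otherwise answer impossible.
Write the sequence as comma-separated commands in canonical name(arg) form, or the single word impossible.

rotate(0, 90), rotate(0, 90), rotate(0, 90)

begin: joint angles (θ0=0°, θ1=90°, e=0)
1. rotate(0, 90) → joint angles (θ0=90°, θ1=90°, e=0)
2. rotate(0, 90) → joint angles (θ0=180°, θ1=90°, e=0)
3. rotate(0, 90) → joint angles (θ0=270°, θ1=90°, e=0)
no rival 3-sequence matches.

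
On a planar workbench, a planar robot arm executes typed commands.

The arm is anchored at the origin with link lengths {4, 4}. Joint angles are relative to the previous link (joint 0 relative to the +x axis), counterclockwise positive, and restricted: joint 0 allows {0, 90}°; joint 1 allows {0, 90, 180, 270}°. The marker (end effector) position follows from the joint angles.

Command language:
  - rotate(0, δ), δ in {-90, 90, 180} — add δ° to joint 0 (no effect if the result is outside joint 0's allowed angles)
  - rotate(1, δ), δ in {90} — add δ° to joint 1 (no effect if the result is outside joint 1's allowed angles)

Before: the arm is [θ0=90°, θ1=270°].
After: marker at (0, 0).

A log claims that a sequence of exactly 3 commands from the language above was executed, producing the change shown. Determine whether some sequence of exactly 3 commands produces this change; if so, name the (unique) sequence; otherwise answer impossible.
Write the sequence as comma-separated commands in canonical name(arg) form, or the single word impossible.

rotate(1, 90), rotate(1, 90), rotate(1, 90)

initial: [θ0=90°, θ1=270°]
t=1 rotate(1, 90) ⇒ [θ0=90°, θ1=0°]
t=2 rotate(1, 90) ⇒ [θ0=90°, θ1=90°]
t=3 rotate(1, 90) ⇒ [θ0=90°, θ1=180°]
all 64 alternatives checked — unique.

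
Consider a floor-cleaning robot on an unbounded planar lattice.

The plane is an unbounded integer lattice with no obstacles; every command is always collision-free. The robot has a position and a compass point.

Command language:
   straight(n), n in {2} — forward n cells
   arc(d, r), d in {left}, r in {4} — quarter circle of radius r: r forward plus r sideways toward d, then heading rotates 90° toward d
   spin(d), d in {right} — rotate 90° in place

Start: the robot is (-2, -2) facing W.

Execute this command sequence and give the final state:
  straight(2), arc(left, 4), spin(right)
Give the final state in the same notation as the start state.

initial: (-2, -2) facing W
step 1 (straight(2)): (-4, -2) facing W
step 2 (arc(left, 4)): (-8, -6) facing S
step 3 (spin(right)): (-8, -6) facing W

(-8, -6) facing W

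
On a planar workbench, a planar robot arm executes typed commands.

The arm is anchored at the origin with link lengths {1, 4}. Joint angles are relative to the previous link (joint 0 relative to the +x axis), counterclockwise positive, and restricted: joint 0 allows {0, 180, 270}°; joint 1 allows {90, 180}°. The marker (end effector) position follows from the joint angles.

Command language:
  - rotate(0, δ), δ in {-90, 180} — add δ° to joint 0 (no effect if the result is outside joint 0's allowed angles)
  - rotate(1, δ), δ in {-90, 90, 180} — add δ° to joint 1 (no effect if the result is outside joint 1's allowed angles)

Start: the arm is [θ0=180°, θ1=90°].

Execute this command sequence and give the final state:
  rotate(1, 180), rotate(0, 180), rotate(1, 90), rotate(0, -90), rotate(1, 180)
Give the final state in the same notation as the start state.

from: [θ0=180°, θ1=90°]
1. rotate(1, 180) → [θ0=180°, θ1=90°]
2. rotate(0, 180) → [θ0=0°, θ1=90°]
3. rotate(1, 90) → [θ0=0°, θ1=180°]
4. rotate(0, -90) → [θ0=270°, θ1=180°]
5. rotate(1, 180) → [θ0=270°, θ1=180°]

[θ0=270°, θ1=180°]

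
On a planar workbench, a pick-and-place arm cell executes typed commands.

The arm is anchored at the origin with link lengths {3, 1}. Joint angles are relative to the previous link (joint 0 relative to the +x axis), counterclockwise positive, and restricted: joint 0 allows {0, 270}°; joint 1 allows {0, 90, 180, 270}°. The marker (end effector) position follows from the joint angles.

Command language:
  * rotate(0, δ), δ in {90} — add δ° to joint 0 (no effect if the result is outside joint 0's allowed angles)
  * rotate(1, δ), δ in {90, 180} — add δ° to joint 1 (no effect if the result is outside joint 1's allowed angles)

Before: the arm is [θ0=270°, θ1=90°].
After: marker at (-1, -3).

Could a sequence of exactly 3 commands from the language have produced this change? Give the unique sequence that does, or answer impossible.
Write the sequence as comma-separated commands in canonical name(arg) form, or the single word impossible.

from: [θ0=270°, θ1=90°]
[1] after rotate(1, 180): [θ0=270°, θ1=270°]
[2] after rotate(1, 180): [θ0=270°, θ1=90°]
[3] after rotate(1, 180): [θ0=270°, θ1=270°]
uniquely the one of 27 3-step routes that fits.

rotate(1, 180), rotate(1, 180), rotate(1, 180)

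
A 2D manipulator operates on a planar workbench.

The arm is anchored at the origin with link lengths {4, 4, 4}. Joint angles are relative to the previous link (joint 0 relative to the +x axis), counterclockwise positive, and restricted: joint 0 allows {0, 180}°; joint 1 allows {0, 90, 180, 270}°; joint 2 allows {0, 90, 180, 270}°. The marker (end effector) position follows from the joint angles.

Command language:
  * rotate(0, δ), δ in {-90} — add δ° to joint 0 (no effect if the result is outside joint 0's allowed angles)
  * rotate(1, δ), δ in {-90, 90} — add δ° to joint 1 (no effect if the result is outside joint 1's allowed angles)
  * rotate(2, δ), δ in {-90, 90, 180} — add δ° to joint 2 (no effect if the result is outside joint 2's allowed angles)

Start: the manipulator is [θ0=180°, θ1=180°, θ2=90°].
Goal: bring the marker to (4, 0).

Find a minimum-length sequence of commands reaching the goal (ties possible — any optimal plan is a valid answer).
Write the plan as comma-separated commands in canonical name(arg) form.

rotate(2, -90)

from: [θ0=180°, θ1=180°, θ2=90°]
t=1 rotate(2, -90) ⇒ [θ0=180°, θ1=180°, θ2=0°]
nothing shorter than 1 reaches the goal.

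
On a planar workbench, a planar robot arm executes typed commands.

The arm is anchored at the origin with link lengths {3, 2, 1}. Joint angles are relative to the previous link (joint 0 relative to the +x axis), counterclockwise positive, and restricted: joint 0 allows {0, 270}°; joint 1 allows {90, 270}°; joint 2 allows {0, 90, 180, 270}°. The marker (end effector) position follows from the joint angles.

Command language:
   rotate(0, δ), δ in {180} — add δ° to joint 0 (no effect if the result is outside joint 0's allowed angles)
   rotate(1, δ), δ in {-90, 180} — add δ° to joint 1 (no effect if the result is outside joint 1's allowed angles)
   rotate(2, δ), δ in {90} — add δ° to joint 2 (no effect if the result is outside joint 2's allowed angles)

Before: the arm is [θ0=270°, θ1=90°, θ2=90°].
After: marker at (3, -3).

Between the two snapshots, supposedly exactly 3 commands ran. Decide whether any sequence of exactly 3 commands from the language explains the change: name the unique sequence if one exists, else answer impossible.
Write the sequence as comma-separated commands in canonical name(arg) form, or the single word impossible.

rotate(2, 90), rotate(2, 90), rotate(2, 90)

from: [θ0=270°, θ1=90°, θ2=90°]
1. rotate(2, 90) → [θ0=270°, θ1=90°, θ2=180°]
2. rotate(2, 90) → [θ0=270°, θ1=90°, θ2=270°]
3. rotate(2, 90) → [θ0=270°, θ1=90°, θ2=0°]
uniquely the one of 64 3-step routes that fits.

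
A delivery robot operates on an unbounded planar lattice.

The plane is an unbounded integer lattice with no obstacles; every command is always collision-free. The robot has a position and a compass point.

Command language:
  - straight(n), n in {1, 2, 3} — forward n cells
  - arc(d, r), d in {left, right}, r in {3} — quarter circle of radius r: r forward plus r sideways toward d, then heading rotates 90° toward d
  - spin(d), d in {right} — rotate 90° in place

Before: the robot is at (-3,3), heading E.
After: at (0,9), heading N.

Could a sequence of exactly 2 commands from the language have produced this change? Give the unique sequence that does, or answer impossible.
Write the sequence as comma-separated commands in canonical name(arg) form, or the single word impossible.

arc(left, 3), straight(3)

key: running straight(3) before arc(left, 3) would end elsewhere — order is forced
from: at (-3,3), heading E
1. arc(left, 3) → at (0,6), heading N
2. straight(3) → at (0,9), heading N
no other 2-command option fits: unique.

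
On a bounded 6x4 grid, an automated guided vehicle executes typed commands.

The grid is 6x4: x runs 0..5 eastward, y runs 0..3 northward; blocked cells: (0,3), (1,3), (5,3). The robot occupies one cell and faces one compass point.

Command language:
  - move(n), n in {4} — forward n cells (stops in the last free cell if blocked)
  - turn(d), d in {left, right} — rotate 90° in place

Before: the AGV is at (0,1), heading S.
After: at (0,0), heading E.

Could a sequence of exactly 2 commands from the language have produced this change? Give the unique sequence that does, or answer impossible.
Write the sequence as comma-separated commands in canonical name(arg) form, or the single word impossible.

move(4), turn(left)

key: move(4) runs into the grid edge before its full distance
from: at (0,1), heading S
1. move(4) → at (0,0), heading S
2. turn(left) → at (0,0), heading E
all 9 alternatives checked — unique.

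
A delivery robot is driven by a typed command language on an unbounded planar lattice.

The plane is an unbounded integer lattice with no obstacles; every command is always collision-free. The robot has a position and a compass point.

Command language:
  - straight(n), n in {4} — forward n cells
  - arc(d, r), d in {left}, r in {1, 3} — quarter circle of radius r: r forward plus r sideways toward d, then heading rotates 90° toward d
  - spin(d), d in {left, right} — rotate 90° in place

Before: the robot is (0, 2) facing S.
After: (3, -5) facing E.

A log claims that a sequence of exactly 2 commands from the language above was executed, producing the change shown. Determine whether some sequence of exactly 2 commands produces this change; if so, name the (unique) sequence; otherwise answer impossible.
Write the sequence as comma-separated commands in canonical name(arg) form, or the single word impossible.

straight(4), arc(left, 3)

key: position moved to (3,-5) AND the heading swung to E — translation plus rotation needed
begin: (0, 2) facing S
step 1 (straight(4)): (0, -2) facing S
step 2 (arc(left, 3)): (3, -5) facing E
no rival 2-sequence matches.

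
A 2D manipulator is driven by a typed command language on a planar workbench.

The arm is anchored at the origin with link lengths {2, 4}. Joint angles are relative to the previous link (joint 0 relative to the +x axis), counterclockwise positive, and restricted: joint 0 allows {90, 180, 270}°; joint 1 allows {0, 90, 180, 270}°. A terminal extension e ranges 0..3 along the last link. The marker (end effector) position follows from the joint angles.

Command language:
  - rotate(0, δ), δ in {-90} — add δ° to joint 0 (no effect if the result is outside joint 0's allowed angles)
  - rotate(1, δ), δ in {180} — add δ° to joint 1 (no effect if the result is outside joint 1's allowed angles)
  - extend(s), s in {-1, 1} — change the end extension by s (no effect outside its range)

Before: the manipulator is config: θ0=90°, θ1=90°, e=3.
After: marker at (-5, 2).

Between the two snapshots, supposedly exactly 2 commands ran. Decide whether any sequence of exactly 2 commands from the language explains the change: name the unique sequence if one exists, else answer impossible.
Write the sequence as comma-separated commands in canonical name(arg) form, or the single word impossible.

initial: config: θ0=90°, θ1=90°, e=3
1. extend(-1) → config: θ0=90°, θ1=90°, e=2
2. extend(-1) → config: θ0=90°, θ1=90°, e=1
no rival 2-sequence matches.

extend(-1), extend(-1)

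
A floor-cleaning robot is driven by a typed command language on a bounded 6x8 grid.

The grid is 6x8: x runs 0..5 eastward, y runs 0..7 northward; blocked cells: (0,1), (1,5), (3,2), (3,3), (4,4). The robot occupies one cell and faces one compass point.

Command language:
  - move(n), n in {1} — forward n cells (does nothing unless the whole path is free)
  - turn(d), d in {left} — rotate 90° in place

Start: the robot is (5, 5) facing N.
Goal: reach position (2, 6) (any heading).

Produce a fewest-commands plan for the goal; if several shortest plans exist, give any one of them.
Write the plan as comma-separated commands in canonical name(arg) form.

move(1), turn(left), move(1), move(1), move(1)

initial: (5, 5) facing N
[1] after move(1): (5, 6) facing N
[2] after turn(left): (5, 6) facing W
[3] after move(1): (4, 6) facing W
[4] after move(1): (3, 6) facing W
[5] after move(1): (2, 6) facing W
shorter routes all fall short; 5 is best.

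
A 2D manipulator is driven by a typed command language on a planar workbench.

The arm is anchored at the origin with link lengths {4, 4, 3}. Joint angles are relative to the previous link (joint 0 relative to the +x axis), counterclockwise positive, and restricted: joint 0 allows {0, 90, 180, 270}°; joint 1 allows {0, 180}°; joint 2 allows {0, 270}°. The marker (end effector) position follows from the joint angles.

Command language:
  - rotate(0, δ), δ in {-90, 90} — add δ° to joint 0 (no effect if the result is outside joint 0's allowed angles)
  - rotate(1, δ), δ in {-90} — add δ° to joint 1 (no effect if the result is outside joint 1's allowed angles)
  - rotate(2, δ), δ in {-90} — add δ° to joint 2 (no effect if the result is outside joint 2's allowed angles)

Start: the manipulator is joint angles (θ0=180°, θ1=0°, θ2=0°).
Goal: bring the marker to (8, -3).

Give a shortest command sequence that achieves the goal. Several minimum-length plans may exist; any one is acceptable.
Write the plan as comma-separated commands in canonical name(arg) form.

rotate(2, -90), rotate(0, -90), rotate(0, -90)

begin: joint angles (θ0=180°, θ1=0°, θ2=0°)
1. rotate(2, -90) → joint angles (θ0=180°, θ1=0°, θ2=270°)
2. rotate(0, -90) → joint angles (θ0=90°, θ1=0°, θ2=270°)
3. rotate(0, -90) → joint angles (θ0=0°, θ1=0°, θ2=270°)
nothing shorter than 3 reaches the goal.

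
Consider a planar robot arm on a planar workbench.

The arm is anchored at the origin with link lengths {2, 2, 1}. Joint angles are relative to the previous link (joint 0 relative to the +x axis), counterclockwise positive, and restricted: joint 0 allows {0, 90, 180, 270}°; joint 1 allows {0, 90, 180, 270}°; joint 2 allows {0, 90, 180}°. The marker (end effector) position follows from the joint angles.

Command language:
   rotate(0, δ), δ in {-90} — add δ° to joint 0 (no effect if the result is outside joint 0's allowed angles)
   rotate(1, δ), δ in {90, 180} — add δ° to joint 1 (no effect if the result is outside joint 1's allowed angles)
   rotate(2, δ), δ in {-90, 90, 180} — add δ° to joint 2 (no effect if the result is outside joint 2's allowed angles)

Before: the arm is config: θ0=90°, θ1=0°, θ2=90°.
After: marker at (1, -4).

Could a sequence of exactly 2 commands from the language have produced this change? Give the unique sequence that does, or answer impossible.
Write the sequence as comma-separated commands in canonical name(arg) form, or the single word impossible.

from: config: θ0=90°, θ1=0°, θ2=90°
[1] after rotate(0, -90): config: θ0=0°, θ1=0°, θ2=90°
[2] after rotate(0, -90): config: θ0=270°, θ1=0°, θ2=90°
uniquely the one of 36 2-step routes that fits.

rotate(0, -90), rotate(0, -90)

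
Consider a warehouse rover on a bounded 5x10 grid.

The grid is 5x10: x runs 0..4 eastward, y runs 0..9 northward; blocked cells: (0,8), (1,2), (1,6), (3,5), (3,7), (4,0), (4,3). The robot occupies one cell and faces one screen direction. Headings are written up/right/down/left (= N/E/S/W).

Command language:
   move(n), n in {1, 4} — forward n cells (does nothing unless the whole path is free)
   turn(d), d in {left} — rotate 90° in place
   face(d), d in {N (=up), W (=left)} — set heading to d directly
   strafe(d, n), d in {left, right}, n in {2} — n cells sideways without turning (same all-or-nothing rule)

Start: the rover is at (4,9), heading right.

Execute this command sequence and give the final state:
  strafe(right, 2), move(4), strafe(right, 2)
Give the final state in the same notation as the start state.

at (4,5), heading right

start: at (4,9), heading right
[1] after strafe(right, 2): at (4,7), heading right
[2] after move(4): at (4,7), heading right
[3] after strafe(right, 2): at (4,5), heading right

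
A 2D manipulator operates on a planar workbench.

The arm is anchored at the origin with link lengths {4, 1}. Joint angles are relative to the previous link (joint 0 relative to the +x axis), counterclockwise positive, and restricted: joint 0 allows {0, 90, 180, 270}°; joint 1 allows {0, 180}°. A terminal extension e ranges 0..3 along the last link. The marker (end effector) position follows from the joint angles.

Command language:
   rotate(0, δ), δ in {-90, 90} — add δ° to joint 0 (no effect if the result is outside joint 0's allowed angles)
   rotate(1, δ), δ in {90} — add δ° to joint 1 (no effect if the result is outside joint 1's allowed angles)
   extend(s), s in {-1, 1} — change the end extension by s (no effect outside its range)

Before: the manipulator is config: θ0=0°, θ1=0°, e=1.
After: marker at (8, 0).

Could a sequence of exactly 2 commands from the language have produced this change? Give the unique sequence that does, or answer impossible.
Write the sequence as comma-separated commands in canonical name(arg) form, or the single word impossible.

start: config: θ0=0°, θ1=0°, e=1
[1] after extend(1): config: θ0=0°, θ1=0°, e=2
[2] after extend(1): config: θ0=0°, θ1=0°, e=3
uniquely the one of 25 2-step routes that fits.

extend(1), extend(1)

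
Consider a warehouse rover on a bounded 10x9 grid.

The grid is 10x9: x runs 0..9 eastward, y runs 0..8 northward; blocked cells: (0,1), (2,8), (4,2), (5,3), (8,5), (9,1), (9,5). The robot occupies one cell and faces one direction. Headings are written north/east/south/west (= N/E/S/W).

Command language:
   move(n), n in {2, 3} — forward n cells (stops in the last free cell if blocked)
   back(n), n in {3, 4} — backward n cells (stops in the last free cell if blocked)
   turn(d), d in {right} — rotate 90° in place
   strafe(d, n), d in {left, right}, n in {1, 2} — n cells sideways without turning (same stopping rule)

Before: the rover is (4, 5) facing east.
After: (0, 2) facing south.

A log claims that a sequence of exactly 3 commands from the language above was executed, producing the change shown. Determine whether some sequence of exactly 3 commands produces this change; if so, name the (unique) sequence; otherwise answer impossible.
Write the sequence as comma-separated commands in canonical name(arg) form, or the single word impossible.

key: cell and facing (now S) both changed — the 3 commands mix motion and turning
t0: (4, 5) facing east
step 1 (back(4)): (0, 5) facing east
step 2 (turn(right)): (0, 5) facing south
step 3 (move(3)): (0, 2) facing south
uniquely the one of 729 3-step routes that fits.

back(4), turn(right), move(3)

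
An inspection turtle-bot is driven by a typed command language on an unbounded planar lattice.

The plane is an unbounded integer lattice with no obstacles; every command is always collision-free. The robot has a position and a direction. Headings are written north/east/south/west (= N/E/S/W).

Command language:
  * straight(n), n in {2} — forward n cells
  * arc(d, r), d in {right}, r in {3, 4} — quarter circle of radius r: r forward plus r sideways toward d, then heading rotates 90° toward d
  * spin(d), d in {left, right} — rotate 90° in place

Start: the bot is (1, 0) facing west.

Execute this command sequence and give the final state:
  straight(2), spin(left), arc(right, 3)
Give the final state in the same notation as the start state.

(-4, -3) facing west

start: (1, 0) facing west
step 1 (straight(2)): (-1, 0) facing west
step 2 (spin(left)): (-1, 0) facing south
step 3 (arc(right, 3)): (-4, -3) facing west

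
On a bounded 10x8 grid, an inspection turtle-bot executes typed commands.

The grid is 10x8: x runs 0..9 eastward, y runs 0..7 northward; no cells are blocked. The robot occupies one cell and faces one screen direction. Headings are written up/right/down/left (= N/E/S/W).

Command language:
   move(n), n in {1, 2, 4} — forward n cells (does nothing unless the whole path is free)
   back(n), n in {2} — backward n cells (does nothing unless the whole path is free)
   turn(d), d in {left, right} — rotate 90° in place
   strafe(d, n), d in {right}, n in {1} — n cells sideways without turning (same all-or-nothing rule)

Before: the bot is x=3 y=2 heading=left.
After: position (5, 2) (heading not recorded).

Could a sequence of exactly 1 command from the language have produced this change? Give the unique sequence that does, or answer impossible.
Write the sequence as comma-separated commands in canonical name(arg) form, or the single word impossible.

t0: x=3 y=2 heading=left
step 1 (back(2)): x=5 y=2 heading=left
no other 1-command option fits: unique.

back(2)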